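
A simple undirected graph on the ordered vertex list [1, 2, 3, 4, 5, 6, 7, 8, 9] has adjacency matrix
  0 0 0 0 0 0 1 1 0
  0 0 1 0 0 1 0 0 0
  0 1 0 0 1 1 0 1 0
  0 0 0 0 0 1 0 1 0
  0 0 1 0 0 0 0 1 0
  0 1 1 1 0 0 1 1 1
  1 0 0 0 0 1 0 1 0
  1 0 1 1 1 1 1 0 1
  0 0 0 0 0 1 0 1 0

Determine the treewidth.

A width-2 tree decomposition is:
Bags: B1 = {6, 8, 9}  B2 = {3, 6, 8}  B3 = {2, 3, 6}  B4 = {6, 7, 8}  B5 = {3, 5, 8}  B6 = {1, 7, 8}  B7 = {4, 6, 8}
Tree: B1–B2, B2–B3, B1–B4, B2–B5, B4–B6, B1–B7
Every bag has size at most 3, so the width is 3 − 1 = 2 and tw(G) ≤ 2. For the lower bound, the 3 vertices {1, 7, 8} are pairwise adjacent, and any tree decomposition puts a clique entirely inside one bag — forcing width ≥ 2. The upper and lower bounds meet at 2, so that is the treewidth.

2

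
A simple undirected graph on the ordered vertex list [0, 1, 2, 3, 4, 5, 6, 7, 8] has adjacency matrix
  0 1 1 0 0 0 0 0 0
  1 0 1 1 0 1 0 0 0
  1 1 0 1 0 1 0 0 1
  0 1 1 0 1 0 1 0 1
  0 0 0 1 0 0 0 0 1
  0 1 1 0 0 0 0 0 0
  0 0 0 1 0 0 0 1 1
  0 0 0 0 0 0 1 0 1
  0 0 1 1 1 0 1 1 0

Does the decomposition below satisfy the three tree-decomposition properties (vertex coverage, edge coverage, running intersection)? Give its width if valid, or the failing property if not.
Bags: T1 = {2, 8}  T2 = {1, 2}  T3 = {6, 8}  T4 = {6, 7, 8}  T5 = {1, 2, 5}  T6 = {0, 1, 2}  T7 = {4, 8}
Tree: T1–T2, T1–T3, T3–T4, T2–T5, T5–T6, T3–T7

No — vertex 3 appears in no bag.

A tree decomposition must satisfy three properties: every vertex lies in some bag; for every edge, both endpoints lie together in some bag; and for every vertex, the bags containing it form a connected subtree. Here vertex 3 appears in no bag, so the decomposition is invalid.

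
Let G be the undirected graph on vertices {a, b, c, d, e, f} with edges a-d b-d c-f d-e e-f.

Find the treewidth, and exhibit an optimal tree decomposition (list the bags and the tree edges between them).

Treewidth 1.
Bags: B1 = {d, e}  B2 = {e, f}  B3 = {a, d}  B4 = {c, f}  B5 = {b, d}
Tree: B1–B2, B1–B3, B2–B4, B1–B5

The largest bag has 2 vertices, giving width 1; this decomposition certifies tw(G) ≤ 1. Any graph with an edge has treewidth ≥ 1, and G has the edge e–d. The upper and lower bounds meet at 1, so that is the treewidth.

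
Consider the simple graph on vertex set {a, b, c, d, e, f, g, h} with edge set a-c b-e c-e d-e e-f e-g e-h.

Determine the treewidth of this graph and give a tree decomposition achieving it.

Treewidth 1.
One such decomposition:
Bags: B1 = {e, g}  B2 = {e, f}  B3 = {b, e}  B4 = {c, e}  B5 = {e, h}  B6 = {d, e}  B7 = {a, c}
Tree: B1–B2, B2–B3, B1–B4, B4–B5, B5–B6, B4–B7

Every bag has size at most 2, so the width is 2 − 1 = 1 and tw(G) ≤ 1. Any graph with an edge has treewidth ≥ 1, and G has the edge e–g. Therefore the treewidth is 1.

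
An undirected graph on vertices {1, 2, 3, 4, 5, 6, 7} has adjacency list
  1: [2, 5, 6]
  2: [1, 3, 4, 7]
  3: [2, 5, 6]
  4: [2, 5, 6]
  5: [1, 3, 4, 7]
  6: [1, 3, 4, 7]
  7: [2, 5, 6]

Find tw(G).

3

A width-3 tree decomposition is:
Bags: B1 = {2, 5, 6, 7}  B2 = {2, 4, 5, 6}  B3 = {2, 3, 5, 6}  B4 = {1, 2, 5, 6}
Tree: B1–B2, B2–B3, B3–B4
Each bag holds 4 vertices, so the decomposition has width 3, which upper-bounds the treewidth. For the lower bound: the 4 vertex sets {2,7}, {4,6}, {5}, {3} are disjoint, each induces a connected subgraph, and every pair is joined by at least one edge of G. Contracting each set to a single vertex therefore yields K_{4} as a minor, and since treewidth is minor-monotone, tw(G) ≥ tw(K_{4}) = 3. Combining the bounds, tw(G) = 3.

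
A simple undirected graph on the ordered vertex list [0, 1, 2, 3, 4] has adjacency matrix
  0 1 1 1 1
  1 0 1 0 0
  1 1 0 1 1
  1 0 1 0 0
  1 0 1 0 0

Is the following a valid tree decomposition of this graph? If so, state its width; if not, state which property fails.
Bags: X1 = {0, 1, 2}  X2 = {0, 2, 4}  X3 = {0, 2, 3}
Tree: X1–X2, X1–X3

Every vertex of G appears in some bag (union = {0, 1, 2, 3, 4}); every edge is covered by a bag; and for each vertex v the set of bags containing v is connected in the bag tree. The decomposition is therefore valid. The largest bag has 3 vertices, so the width is 2.

Yes; width 2.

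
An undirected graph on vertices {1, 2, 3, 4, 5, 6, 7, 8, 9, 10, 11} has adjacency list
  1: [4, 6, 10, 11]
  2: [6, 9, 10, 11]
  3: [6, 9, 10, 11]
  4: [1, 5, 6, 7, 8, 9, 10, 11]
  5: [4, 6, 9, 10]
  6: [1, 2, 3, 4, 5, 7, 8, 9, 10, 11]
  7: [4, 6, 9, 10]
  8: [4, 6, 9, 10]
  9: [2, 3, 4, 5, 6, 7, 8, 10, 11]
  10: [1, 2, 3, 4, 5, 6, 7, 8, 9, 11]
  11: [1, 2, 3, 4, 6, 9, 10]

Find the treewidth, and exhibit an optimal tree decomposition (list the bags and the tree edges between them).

Treewidth 4.
One optimal decomposition is:
Bags: B1 = {1, 4, 6, 10, 11}  B2 = {4, 6, 9, 10, 11}  B3 = {4, 6, 7, 9, 10}  B4 = {4, 5, 6, 9, 10}  B5 = {2, 6, 9, 10, 11}  B6 = {3, 6, 9, 10, 11}  B7 = {4, 6, 8, 9, 10}
Tree: B1–B2, B2–B3, B2–B4, B2–B5, B2–B6, B4–B7

Every bag has size at most 5, so the width is 5 − 1 = 4 and tw(G) ≤ 4. Conversely, {1, 4, 6, 10, 11} is a clique of size 5, and the vertices of any clique must share a bag in every tree decomposition; so some bag has ≥ 5 vertices and tw(G) ≥ 4. Hence tw(G) = 4 exactly.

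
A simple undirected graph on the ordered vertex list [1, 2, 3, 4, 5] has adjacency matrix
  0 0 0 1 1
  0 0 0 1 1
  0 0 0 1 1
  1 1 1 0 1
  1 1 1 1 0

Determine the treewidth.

2

A width-2 tree decomposition is:
Bags: B1 = {2, 4, 5}  B2 = {3, 4, 5}  B3 = {1, 4, 5}
Tree: B1–B2, B1–B3
The largest bag has 3 vertices, giving width 2; this decomposition certifies tw(G) ≤ 2. For the lower bound, the 3 vertices {1, 4, 5} are pairwise adjacent, and any tree decomposition puts a clique entirely inside one bag — forcing width ≥ 2. Combining the bounds, tw(G) = 2.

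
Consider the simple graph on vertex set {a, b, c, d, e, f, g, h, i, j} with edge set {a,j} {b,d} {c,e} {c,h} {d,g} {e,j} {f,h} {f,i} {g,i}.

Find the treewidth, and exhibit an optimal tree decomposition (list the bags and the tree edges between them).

Every bag has size at most 2, so the width is 2 − 1 = 1 and tw(G) ≤ 1. Any graph with an edge has treewidth ≥ 1, and G has the edge b–d. Therefore the treewidth is 1.

Treewidth 1.
Bags: B1 = {b, d}  B2 = {d, g}  B3 = {g, i}  B4 = {f, i}  B5 = {f, h}  B6 = {c, h}  B7 = {c, e}  B8 = {e, j}  B9 = {a, j}
Tree: B1–B2, B2–B3, B3–B4, B4–B5, B5–B6, B6–B7, B7–B8, B8–B9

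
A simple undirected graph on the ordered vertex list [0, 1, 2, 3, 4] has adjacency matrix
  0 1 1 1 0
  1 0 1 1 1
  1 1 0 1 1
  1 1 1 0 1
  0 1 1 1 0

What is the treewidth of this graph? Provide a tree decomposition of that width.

Treewidth 3.
Bags: B1 = {1, 2, 3, 4}  B2 = {0, 1, 2, 3}
Tree: B1–B2

Each bag holds 4 vertices, so the decomposition has width 3, which upper-bounds the treewidth. On the other hand G contains the 4-clique {0, 1, 2, 3}. A clique must lie in a single bag of any decomposition, so no decomposition can have width below 3. Hence tw(G) = 3 exactly.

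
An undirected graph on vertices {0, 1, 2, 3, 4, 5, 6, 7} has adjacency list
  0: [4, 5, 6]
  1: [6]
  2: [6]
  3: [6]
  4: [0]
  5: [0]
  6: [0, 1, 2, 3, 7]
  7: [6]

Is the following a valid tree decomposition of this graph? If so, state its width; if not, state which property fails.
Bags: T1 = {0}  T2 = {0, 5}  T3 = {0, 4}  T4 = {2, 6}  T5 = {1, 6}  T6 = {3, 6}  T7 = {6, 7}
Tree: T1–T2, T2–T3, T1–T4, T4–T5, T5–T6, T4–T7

A tree decomposition must satisfy three properties: every vertex lies in some bag; for every edge, both endpoints lie together in some bag; and for every vertex, the bags containing it form a connected subtree. Here edge (6,0) lies in no bag, so the decomposition is invalid.

No — edge (6,0) lies in no bag.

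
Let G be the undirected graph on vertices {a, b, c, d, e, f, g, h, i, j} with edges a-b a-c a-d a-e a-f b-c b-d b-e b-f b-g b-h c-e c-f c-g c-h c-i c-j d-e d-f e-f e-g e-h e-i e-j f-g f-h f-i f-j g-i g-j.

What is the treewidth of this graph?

4

A width-4 tree decomposition is:
Bags: B1 = {c, e, f, g, j}  B2 = {b, c, e, f, g}  B3 = {a, b, c, e, f}  B4 = {c, e, f, g, i}  B5 = {b, c, e, f, h}  B6 = {a, b, d, e, f}
Tree: B1–B2, B2–B3, B2–B4, B2–B5, B3–B6
The largest bag has 5 vertices, giving width 4; this decomposition certifies tw(G) ≤ 4. For the lower bound, the 5 vertices {a, b, d, e, f} are pairwise adjacent, and any tree decomposition puts a clique entirely inside one bag — forcing width ≥ 4. Hence tw(G) = 4 exactly.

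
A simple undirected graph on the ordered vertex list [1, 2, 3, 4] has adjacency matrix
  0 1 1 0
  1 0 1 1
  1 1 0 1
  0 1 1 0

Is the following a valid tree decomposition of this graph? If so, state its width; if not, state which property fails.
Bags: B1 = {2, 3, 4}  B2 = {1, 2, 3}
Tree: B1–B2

Yes; width 2.

Every vertex of G appears in some bag (union = {1, 2, 3, 4}); every edge is covered by a bag; and for each vertex v the set of bags containing v is connected in the bag tree. The decomposition is therefore valid. The largest bag has 3 vertices, so the width is 2.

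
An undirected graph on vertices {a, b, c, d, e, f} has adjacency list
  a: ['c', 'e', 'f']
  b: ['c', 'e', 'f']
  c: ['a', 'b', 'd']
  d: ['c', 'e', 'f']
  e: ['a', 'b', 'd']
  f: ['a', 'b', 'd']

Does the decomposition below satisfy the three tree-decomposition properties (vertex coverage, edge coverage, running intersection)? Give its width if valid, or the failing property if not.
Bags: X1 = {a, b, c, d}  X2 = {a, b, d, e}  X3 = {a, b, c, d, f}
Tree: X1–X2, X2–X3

A tree decomposition must satisfy three properties: every vertex lies in some bag; for every edge, both endpoints lie together in some bag; and for every vertex, the bags containing it form a connected subtree. Here bags containing vertex c are not connected in the tree, so the decomposition is invalid.

No — bags containing vertex c are not connected in the tree.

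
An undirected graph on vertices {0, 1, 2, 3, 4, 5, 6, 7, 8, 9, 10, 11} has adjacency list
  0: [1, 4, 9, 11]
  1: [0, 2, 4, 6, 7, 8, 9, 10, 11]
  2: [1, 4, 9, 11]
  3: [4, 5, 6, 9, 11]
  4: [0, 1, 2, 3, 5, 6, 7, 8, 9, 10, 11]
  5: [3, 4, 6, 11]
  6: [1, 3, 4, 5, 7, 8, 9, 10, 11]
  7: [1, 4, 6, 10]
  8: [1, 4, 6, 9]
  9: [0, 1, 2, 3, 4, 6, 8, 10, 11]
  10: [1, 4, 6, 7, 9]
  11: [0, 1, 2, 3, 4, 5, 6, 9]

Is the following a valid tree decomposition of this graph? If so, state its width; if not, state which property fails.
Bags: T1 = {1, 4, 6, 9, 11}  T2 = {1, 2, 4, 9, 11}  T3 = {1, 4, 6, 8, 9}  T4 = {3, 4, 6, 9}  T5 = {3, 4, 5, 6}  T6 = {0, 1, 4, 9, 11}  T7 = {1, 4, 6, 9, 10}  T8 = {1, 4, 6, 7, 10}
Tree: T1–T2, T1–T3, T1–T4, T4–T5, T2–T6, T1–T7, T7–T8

A tree decomposition must satisfy three properties: every vertex lies in some bag; for every edge, both endpoints lie together in some bag; and for every vertex, the bags containing it form a connected subtree. Here edge (11,3) lies in no bag, so the decomposition is invalid.

No — edge (11,3) lies in no bag.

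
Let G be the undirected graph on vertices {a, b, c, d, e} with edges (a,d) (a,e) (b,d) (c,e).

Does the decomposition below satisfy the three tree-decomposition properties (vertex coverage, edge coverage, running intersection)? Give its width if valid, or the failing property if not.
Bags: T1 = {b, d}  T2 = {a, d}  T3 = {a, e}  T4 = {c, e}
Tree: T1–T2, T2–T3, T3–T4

Checking the three conditions: (i) the bags cover all of {a, b, c, d, e}; (ii) for each edge, some bag contains both endpoints; (iii) the bags containing any fixed vertex form a subtree. All hold, so the decomposition is valid with width 2 − 1 = 1.

Yes; width 1.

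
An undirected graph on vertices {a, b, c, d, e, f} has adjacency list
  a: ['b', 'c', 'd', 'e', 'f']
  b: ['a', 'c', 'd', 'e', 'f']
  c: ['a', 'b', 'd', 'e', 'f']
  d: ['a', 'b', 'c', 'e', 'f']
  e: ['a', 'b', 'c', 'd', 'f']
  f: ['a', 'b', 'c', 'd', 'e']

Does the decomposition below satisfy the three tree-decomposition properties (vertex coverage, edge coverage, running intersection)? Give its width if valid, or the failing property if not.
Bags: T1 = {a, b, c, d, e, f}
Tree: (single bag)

Yes; width 5.

Every vertex of G appears in some bag (union = {a, b, c, d, e, f}); every edge is covered by a bag; and for each vertex v the set of bags containing v is connected in the bag tree. The decomposition is therefore valid. The largest bag has 6 vertices, so the width is 5.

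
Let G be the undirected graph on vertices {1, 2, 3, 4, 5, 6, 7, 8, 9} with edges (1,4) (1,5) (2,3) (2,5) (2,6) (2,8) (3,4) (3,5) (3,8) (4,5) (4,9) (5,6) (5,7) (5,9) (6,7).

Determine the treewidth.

2

A width-2 tree decomposition is:
Bags: B1 = {2, 3, 5}  B2 = {2, 5, 6}  B3 = {3, 4, 5}  B4 = {5, 6, 7}  B5 = {2, 3, 8}  B6 = {1, 4, 5}  B7 = {4, 5, 9}
Tree: B1–B2, B1–B3, B2–B4, B1–B5, B3–B6, B3–B7
Every bag has size at most 3, so the width is 3 − 1 = 2 and tw(G) ≤ 2. For the lower bound, the 3 vertices {2, 3, 8} are pairwise adjacent, and any tree decomposition puts a clique entirely inside one bag — forcing width ≥ 2. The upper and lower bounds meet at 2, so that is the treewidth.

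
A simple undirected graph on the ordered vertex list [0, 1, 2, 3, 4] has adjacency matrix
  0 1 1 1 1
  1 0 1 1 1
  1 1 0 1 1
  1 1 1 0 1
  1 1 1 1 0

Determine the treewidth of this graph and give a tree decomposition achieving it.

A single bag containing all 5 vertices is trivially a valid decomposition of width 4. For the lower bound, the 5 vertices {0, 1, 2, 3, 4} are pairwise adjacent, and any tree decomposition puts a clique entirely inside one bag — forcing width ≥ 4. Combining the bounds, tw(G) = 4.

Treewidth 4.
One such decomposition:
Bags: B1 = {0, 1, 2, 3, 4}
Tree: (single bag)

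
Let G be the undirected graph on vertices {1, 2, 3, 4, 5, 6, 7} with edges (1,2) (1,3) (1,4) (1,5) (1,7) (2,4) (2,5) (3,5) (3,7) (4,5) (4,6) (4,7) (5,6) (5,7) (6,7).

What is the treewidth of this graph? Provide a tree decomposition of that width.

Every bag has size at most 4, so the width is 4 − 1 = 3 and tw(G) ≤ 3. Conversely, {1, 3, 5, 7} is a clique of size 4, and the vertices of any clique must share a bag in every tree decomposition; so some bag has ≥ 4 vertices and tw(G) ≥ 3. Combining the bounds, tw(G) = 3.

Treewidth 3.
One optimal decomposition is:
Bags: B1 = {1, 3, 5, 7}  B2 = {1, 4, 5, 7}  B3 = {1, 2, 4, 5}  B4 = {4, 5, 6, 7}
Tree: B1–B2, B2–B3, B2–B4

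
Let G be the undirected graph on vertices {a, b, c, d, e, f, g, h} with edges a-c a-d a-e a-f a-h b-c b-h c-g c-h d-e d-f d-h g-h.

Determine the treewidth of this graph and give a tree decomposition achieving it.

Every bag has size at most 3, so the width is 3 − 1 = 2 and tw(G) ≤ 2. For the lower bound, the 3 vertices {a, d, e} are pairwise adjacent, and any tree decomposition puts a clique entirely inside one bag — forcing width ≥ 2. Therefore the treewidth is 2.

Treewidth 2.
Bags: B1 = {a, c, h}  B2 = {a, d, h}  B3 = {a, d, f}  B4 = {b, c, h}  B5 = {c, g, h}  B6 = {a, d, e}
Tree: B1–B2, B2–B3, B1–B4, B4–B5, B2–B6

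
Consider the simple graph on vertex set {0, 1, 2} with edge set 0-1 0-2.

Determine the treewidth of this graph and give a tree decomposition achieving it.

Treewidth 1.
One such decomposition:
Bags: B1 = {0, 2}  B2 = {0, 1}
Tree: B1–B2

The largest bag has 2 vertices, giving width 1; this decomposition certifies tw(G) ≤ 1. G has an edge, so its treewidth is at least 1. Therefore the treewidth is 1.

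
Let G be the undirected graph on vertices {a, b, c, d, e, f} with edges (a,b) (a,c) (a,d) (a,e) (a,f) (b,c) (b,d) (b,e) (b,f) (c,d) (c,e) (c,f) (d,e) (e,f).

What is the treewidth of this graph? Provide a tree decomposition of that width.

Treewidth 4.
Bags: B1 = {a, b, c, e, f}  B2 = {a, b, c, d, e}
Tree: B1–B2

Each bag holds 5 vertices, so the decomposition has width 4, which upper-bounds the treewidth. On the other hand G contains the 5-clique {a, b, c, d, e}. A clique must lie in a single bag of any decomposition, so no decomposition can have width below 4. The upper and lower bounds meet at 4, so that is the treewidth.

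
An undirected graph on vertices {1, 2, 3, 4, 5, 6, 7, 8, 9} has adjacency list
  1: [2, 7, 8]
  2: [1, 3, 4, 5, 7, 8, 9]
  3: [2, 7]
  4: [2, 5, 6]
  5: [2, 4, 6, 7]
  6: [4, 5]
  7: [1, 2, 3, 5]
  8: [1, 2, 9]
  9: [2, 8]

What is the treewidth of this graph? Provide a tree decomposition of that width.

Each bag holds 3 vertices, so the decomposition has width 2, which upper-bounds the treewidth. For the lower bound, the 3 vertices {1, 2, 8} are pairwise adjacent, and any tree decomposition puts a clique entirely inside one bag — forcing width ≥ 2. Hence tw(G) = 2 exactly.

Treewidth 2.
Bags: B1 = {2, 5, 7}  B2 = {2, 4, 5}  B3 = {1, 2, 7}  B4 = {4, 5, 6}  B5 = {2, 3, 7}  B6 = {1, 2, 8}  B7 = {2, 8, 9}
Tree: B1–B2, B1–B3, B2–B4, B1–B5, B3–B6, B6–B7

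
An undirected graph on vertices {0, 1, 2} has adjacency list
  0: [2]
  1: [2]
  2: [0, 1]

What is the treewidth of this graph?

A width-1 tree decomposition is:
Bags: B1 = {0, 2}  B2 = {1, 2}
Tree: B1–B2
The largest bag has 2 vertices, giving width 1; this decomposition certifies tw(G) ≤ 1. Since G has at least one edge (e.g. 2–0), it is not an edgeless graph, so tw(G) ≥ 1. Hence tw(G) = 1 exactly.

1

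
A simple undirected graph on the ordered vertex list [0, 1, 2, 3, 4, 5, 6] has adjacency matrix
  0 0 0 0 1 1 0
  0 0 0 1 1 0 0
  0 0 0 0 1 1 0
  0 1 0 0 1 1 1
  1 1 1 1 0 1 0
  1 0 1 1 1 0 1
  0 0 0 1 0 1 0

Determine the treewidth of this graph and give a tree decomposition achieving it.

Treewidth 2.
One such decomposition:
Bags: B1 = {3, 4, 5}  B2 = {2, 4, 5}  B3 = {1, 3, 4}  B4 = {0, 4, 5}  B5 = {3, 5, 6}
Tree: B1–B2, B1–B3, B1–B4, B1–B5

The largest bag has 3 vertices, giving width 2; this decomposition certifies tw(G) ≤ 2. On the other hand G contains the 3-clique {1, 3, 4}. A clique must lie in a single bag of any decomposition, so no decomposition can have width below 2. Combining the bounds, tw(G) = 2.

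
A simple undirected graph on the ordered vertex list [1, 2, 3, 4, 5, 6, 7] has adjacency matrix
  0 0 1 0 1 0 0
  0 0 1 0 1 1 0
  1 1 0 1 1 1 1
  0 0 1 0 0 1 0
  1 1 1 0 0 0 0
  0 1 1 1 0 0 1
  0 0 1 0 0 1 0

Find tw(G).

A width-2 tree decomposition is:
Bags: B1 = {2, 3, 6}  B2 = {3, 6, 7}  B3 = {3, 4, 6}  B4 = {2, 3, 5}  B5 = {1, 3, 5}
Tree: B1–B2, B2–B3, B1–B4, B4–B5
Each bag holds 3 vertices, so the decomposition has width 2, which upper-bounds the treewidth. On the other hand G contains the 3-clique {1, 3, 5}. A clique must lie in a single bag of any decomposition, so no decomposition can have width below 2. Therefore the treewidth is 2.

2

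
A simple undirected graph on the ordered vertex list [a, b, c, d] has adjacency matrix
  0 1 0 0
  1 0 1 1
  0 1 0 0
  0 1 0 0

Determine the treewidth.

A width-1 tree decomposition is:
Bags: B1 = {a, b}  B2 = {b, d}  B3 = {b, c}
Tree: B1–B2, B1–B3
The largest bag has 2 vertices, giving width 1; this decomposition certifies tw(G) ≤ 1. G has an edge, so its treewidth is at least 1. The upper and lower bounds meet at 1, so that is the treewidth.

1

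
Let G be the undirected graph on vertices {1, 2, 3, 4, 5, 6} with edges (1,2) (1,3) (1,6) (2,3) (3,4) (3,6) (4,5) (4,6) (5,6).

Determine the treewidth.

2

A width-2 tree decomposition is:
Bags: B1 = {3, 4, 6}  B2 = {1, 3, 6}  B3 = {4, 5, 6}  B4 = {1, 2, 3}
Tree: B1–B2, B1–B3, B2–B4
The largest bag has 3 vertices, giving width 2; this decomposition certifies tw(G) ≤ 2. For the lower bound, the 3 vertices {1, 2, 3} are pairwise adjacent, and any tree decomposition puts a clique entirely inside one bag — forcing width ≥ 2. The upper and lower bounds meet at 2, so that is the treewidth.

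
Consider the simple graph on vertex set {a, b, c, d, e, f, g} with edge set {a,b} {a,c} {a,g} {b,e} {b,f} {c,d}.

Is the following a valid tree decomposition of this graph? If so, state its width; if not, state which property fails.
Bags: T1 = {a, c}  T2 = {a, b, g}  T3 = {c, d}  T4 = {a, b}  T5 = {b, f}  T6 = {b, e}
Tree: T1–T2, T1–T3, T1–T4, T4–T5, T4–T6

A tree decomposition must satisfy three properties: every vertex lies in some bag; for every edge, both endpoints lie together in some bag; and for every vertex, the bags containing it form a connected subtree. Here bags containing vertex b are not connected in the tree, so the decomposition is invalid.

No — bags containing vertex b are not connected in the tree.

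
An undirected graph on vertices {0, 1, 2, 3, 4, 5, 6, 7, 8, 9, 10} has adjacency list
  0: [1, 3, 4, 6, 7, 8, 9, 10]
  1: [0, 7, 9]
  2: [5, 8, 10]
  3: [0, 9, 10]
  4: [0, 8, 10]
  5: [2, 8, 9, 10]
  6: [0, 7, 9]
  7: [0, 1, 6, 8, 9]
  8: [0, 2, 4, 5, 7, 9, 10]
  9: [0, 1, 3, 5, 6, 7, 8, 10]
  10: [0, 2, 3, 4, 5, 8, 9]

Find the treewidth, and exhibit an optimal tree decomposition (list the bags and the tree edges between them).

Every bag has size at most 4, so the width is 4 − 1 = 3 and tw(G) ≤ 3. On the other hand G contains the 4-clique {0, 8, 9, 10}. A clique must lie in a single bag of any decomposition, so no decomposition can have width below 3. Combining the bounds, tw(G) = 3.

Treewidth 3.
One such decomposition:
Bags: B1 = {0, 8, 9, 10}  B2 = {0, 7, 8, 9}  B3 = {0, 4, 8, 10}  B4 = {5, 8, 9, 10}  B5 = {2, 5, 8, 10}  B6 = {0, 3, 9, 10}  B7 = {0, 6, 7, 9}  B8 = {0, 1, 7, 9}
Tree: B1–B2, B1–B3, B1–B4, B4–B5, B1–B6, B2–B7, B2–B8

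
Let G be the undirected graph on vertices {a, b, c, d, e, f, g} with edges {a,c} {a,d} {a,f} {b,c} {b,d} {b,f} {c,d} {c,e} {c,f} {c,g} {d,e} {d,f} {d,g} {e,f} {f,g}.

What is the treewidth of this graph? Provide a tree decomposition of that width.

Treewidth 3.
Bags: B1 = {b, c, d, f}  B2 = {a, c, d, f}  B3 = {c, d, f, g}  B4 = {c, d, e, f}
Tree: B1–B2, B1–B3, B2–B4

Each bag holds 4 vertices, so the decomposition has width 3, which upper-bounds the treewidth. Conversely, {c, d, f, g} is a clique of size 4, and the vertices of any clique must share a bag in every tree decomposition; so some bag has ≥ 4 vertices and tw(G) ≥ 3. Combining the bounds, tw(G) = 3.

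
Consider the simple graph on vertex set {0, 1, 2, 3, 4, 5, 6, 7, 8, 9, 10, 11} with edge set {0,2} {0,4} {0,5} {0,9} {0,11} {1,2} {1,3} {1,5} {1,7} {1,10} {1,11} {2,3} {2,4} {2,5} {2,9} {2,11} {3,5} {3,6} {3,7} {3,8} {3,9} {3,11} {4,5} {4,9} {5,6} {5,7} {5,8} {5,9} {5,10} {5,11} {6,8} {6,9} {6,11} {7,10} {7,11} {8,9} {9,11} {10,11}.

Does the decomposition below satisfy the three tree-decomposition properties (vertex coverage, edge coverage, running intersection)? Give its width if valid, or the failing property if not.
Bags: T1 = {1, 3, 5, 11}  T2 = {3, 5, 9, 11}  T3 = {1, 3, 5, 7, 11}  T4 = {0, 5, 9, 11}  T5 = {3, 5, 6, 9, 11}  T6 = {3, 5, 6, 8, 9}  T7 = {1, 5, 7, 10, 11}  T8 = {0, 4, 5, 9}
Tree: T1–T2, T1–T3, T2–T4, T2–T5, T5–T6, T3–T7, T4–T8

A tree decomposition must satisfy three properties: every vertex lies in some bag; for every edge, both endpoints lie together in some bag; and for every vertex, the bags containing it form a connected subtree. Here vertex 2 appears in no bag, so the decomposition is invalid.

No — vertex 2 appears in no bag.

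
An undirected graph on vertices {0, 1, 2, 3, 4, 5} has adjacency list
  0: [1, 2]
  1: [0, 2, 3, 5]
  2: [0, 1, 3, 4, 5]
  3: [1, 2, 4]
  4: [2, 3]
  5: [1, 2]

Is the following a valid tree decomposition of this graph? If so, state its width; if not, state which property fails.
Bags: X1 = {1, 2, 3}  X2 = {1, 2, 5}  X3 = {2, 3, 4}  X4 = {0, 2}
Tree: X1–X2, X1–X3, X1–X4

No — edge (1,0) lies in no bag.

A tree decomposition must satisfy three properties: every vertex lies in some bag; for every edge, both endpoints lie together in some bag; and for every vertex, the bags containing it form a connected subtree. Here edge (1,0) lies in no bag, so the decomposition is invalid.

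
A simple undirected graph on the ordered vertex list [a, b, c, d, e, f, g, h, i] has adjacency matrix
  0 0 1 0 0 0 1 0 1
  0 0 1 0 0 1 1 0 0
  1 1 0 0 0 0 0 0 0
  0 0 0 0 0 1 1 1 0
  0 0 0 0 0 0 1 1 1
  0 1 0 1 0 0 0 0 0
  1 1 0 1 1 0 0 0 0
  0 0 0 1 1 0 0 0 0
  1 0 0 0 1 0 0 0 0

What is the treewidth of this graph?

A width-3 tree decomposition is:
Bags: B1 = {d, e, h, i}  B2 = {d, e, g, i}  B3 = {a, d, g, i}  B4 = {a, d, f, g}  B5 = {a, b, f, g}  B6 = {a, b, c, f}
Tree: B1–B2, B2–B3, B3–B4, B4–B5, B5–B6
Each bag holds 4 vertices, so the decomposition has width 3, which upper-bounds the treewidth. For the lower bound: the 4 vertex sets {e,h,i}, {d}, {g}, {a,b,c,f} are disjoint, each induces a connected subgraph, and every pair is joined by at least one edge of G. Contracting each set to a single vertex therefore yields K_{4} as a minor, and since treewidth is minor-monotone, tw(G) ≥ tw(K_{4}) = 3. Hence tw(G) = 3 exactly.

3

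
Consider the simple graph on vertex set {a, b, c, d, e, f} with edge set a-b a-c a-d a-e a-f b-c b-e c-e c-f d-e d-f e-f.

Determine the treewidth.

A width-3 tree decomposition is:
Bags: B1 = {a, d, e, f}  B2 = {a, c, e, f}  B3 = {a, b, c, e}
Tree: B1–B2, B2–B3
Each bag holds 4 vertices, so the decomposition has width 3, which upper-bounds the treewidth. For the lower bound, the 4 vertices {a, d, e, f} are pairwise adjacent, and any tree decomposition puts a clique entirely inside one bag — forcing width ≥ 3. The upper and lower bounds meet at 3, so that is the treewidth.

3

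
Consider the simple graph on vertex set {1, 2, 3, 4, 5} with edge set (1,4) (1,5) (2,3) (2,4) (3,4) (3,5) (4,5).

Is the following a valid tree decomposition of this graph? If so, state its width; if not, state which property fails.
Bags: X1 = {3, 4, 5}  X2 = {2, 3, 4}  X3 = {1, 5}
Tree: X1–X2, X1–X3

No — edge (4,1) lies in no bag.

A tree decomposition must satisfy three properties: every vertex lies in some bag; for every edge, both endpoints lie together in some bag; and for every vertex, the bags containing it form a connected subtree. Here edge (4,1) lies in no bag, so the decomposition is invalid.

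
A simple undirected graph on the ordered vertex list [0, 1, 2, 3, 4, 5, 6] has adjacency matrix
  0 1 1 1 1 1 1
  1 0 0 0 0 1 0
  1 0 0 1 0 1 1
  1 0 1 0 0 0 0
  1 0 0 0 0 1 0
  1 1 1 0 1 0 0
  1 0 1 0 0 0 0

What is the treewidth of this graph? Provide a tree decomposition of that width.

Treewidth 2.
One optimal decomposition is:
Bags: B1 = {0, 2, 5}  B2 = {0, 2, 6}  B3 = {0, 1, 5}  B4 = {0, 2, 3}  B5 = {0, 4, 5}
Tree: B1–B2, B1–B3, B1–B4, B1–B5

The largest bag has 3 vertices, giving width 2; this decomposition certifies tw(G) ≤ 2. Conversely, {0, 1, 5} is a clique of size 3, and the vertices of any clique must share a bag in every tree decomposition; so some bag has ≥ 3 vertices and tw(G) ≥ 2. The upper and lower bounds meet at 2, so that is the treewidth.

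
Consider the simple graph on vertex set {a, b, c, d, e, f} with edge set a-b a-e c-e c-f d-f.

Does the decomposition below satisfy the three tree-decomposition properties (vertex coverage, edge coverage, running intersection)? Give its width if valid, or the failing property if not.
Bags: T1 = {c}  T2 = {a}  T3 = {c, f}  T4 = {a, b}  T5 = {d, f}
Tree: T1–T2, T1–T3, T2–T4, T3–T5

A tree decomposition must satisfy three properties: every vertex lies in some bag; for every edge, both endpoints lie together in some bag; and for every vertex, the bags containing it form a connected subtree. Here vertex e appears in no bag, so the decomposition is invalid.

No — vertex e appears in no bag.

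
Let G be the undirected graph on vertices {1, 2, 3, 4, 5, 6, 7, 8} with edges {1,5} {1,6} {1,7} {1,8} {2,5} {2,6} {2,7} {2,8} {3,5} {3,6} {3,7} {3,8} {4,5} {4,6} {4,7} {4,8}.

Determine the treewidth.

4

A width-4 tree decomposition is:
Bags: B1 = {1, 2, 3, 4, 8}  B2 = {1, 2, 3, 4, 5}  B3 = {1, 2, 3, 4, 6}  B4 = {1, 2, 3, 4, 7}
Tree: B1–B2, B2–B3, B3–B4
The largest bag has 5 vertices, giving width 4; this decomposition certifies tw(G) ≤ 4. For the lower bound: the 5 vertex sets {3,8}, {1,5}, {4,6}, {2}, {7} are disjoint, each induces a connected subgraph, and every pair is joined by at least one edge of G. Contracting each set to a single vertex therefore yields K_{5} as a minor, and since treewidth is minor-monotone, tw(G) ≥ tw(K_{5}) = 4. The upper and lower bounds meet at 4, so that is the treewidth.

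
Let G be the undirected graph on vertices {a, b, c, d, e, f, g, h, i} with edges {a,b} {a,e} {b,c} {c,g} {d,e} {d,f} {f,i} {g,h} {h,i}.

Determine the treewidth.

2

A width-2 tree decomposition is:
Bags: B1 = {d, f, i}  B2 = {d, h, i}  B3 = {d, g, h}  B4 = {c, d, g}  B5 = {b, c, d}  B6 = {a, b, d}  B7 = {a, d, e}
Tree: B1–B2, B2–B3, B3–B4, B4–B5, B5–B6, B6–B7
The largest bag has 3 vertices, giving width 2; this decomposition certifies tw(G) ≤ 2. The edges d–f–i–h–g–c–b–a–e–d form a cycle, so G is not a tree and its treewidth is at least 2. Therefore the treewidth is 2.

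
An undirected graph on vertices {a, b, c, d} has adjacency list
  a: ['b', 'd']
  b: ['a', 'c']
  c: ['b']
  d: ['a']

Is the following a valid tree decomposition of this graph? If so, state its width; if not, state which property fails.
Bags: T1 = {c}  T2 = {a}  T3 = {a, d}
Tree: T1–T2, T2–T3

A tree decomposition must satisfy three properties: every vertex lies in some bag; for every edge, both endpoints lie together in some bag; and for every vertex, the bags containing it form a connected subtree. Here vertex b appears in no bag, so the decomposition is invalid.

No — vertex b appears in no bag.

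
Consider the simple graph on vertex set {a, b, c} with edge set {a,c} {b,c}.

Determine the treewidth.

1

A width-1 tree decomposition is:
Bags: B1 = {a, c}  B2 = {b, c}
Tree: B1–B2
The largest bag has 2 vertices, giving width 1; this decomposition certifies tw(G) ≤ 1. G has an edge, so its treewidth is at least 1. The upper and lower bounds meet at 1, so that is the treewidth.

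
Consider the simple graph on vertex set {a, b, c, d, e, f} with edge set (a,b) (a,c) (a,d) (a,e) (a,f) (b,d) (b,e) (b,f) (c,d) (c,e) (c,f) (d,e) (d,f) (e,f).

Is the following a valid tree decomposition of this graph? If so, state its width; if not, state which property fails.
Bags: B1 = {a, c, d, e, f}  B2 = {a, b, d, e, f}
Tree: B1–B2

Yes; width 4.

Every vertex of G appears in some bag (union = {a, b, c, d, e, f}); every edge is covered by a bag; and for each vertex v the set of bags containing v is connected in the bag tree. The decomposition is therefore valid. The largest bag has 5 vertices, so the width is 4.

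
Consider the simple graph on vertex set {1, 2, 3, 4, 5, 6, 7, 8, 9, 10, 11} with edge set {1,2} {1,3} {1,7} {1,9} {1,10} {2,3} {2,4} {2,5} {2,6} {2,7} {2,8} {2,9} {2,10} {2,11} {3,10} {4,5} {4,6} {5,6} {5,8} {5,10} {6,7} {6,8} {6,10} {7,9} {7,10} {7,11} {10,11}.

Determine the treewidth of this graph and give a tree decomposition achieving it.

Each bag holds 4 vertices, so the decomposition has width 3, which upper-bounds the treewidth. On the other hand G contains the 4-clique {2, 5, 6, 8}. A clique must lie in a single bag of any decomposition, so no decomposition can have width below 3. The upper and lower bounds meet at 3, so that is the treewidth.

Treewidth 3.
One optimal decomposition is:
Bags: B1 = {1, 2, 7, 10}  B2 = {2, 6, 7, 10}  B3 = {1, 2, 7, 9}  B4 = {2, 5, 6, 10}  B5 = {2, 4, 5, 6}  B6 = {2, 5, 6, 8}  B7 = {1, 2, 3, 10}  B8 = {2, 7, 10, 11}
Tree: B1–B2, B1–B3, B2–B4, B4–B5, B4–B6, B1–B7, B2–B8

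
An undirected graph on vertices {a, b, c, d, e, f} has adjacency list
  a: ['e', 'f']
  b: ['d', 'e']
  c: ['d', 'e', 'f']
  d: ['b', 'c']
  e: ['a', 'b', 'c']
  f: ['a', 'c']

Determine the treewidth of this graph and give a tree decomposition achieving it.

Each bag holds 3 vertices, so the decomposition has width 2, which upper-bounds the treewidth. The edges a–f–c–e–a form a cycle, so G is not a tree and its treewidth is at least 2. Combining the bounds, tw(G) = 2.

Treewidth 2.
Bags: B1 = {a, e, f}  B2 = {c, e, f}  B3 = {b, c, e}  B4 = {b, c, d}
Tree: B1–B2, B2–B3, B3–B4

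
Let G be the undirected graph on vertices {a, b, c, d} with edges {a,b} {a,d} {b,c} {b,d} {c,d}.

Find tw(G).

2

A width-2 tree decomposition is:
Bags: B1 = {a, b, d}  B2 = {b, c, d}
Tree: B1–B2
Every bag has size at most 3, so the width is 3 − 1 = 2 and tw(G) ≤ 2. On the other hand G contains the 3-clique {b, c, d}. A clique must lie in a single bag of any decomposition, so no decomposition can have width below 2. Therefore the treewidth is 2.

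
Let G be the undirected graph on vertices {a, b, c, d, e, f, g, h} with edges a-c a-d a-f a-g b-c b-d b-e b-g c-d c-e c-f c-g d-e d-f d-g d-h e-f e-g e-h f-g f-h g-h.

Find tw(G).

A width-4 tree decomposition is:
Bags: B1 = {b, c, d, e, g}  B2 = {c, d, e, f, g}  B3 = {d, e, f, g, h}  B4 = {a, c, d, f, g}
Tree: B1–B2, B2–B3, B2–B4
Every bag has size at most 5, so the width is 5 − 1 = 4 and tw(G) ≤ 4. Conversely, {d, e, f, g, h} is a clique of size 5, and the vertices of any clique must share a bag in every tree decomposition; so some bag has ≥ 5 vertices and tw(G) ≥ 4. Combining the bounds, tw(G) = 4.

4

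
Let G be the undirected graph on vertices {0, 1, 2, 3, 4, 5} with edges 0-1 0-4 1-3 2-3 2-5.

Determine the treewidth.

A width-1 tree decomposition is:
Bags: B1 = {2, 5}  B2 = {2, 3}  B3 = {1, 3}  B4 = {0, 1}  B5 = {0, 4}
Tree: B1–B2, B2–B3, B3–B4, B4–B5
The largest bag has 2 vertices, giving width 1; this decomposition certifies tw(G) ≤ 1. G has an edge, so its treewidth is at least 1. Combining the bounds, tw(G) = 1.

1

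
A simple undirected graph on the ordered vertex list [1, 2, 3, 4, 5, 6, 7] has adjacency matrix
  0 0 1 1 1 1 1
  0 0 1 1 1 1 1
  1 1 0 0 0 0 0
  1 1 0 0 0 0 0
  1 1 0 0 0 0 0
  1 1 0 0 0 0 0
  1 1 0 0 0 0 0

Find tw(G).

A width-2 tree decomposition is:
Bags: B1 = {1, 2, 5}  B2 = {1, 2, 3}  B3 = {1, 2, 6}  B4 = {1, 2, 7}  B5 = {1, 2, 4}
Tree: B1–B2, B2–B3, B3–B4, B4–B5
The largest bag has 3 vertices, giving width 2; this decomposition certifies tw(G) ≤ 2. For the lower bound, G contains the cycle 1–5–2–3–1, so G is not a forest; only forests have treewidth ≤ 1, hence tw(G) ≥ 2. The upper and lower bounds meet at 2, so that is the treewidth.

2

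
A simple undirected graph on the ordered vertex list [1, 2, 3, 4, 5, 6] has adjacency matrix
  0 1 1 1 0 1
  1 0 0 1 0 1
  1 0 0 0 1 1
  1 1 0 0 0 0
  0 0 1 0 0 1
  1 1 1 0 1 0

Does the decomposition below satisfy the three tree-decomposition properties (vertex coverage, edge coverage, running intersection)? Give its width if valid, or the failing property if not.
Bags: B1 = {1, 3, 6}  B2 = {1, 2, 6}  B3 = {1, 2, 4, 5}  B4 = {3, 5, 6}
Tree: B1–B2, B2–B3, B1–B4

A tree decomposition must satisfy three properties: every vertex lies in some bag; for every edge, both endpoints lie together in some bag; and for every vertex, the bags containing it form a connected subtree. Here bags containing vertex 5 are not connected in the tree, so the decomposition is invalid.

No — bags containing vertex 5 are not connected in the tree.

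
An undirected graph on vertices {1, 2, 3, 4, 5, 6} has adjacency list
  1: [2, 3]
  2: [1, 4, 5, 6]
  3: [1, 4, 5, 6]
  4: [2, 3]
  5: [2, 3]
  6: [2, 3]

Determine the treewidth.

2

A width-2 tree decomposition is:
Bags: B1 = {2, 3, 4}  B2 = {2, 3, 6}  B3 = {1, 2, 3}  B4 = {2, 3, 5}
Tree: B1–B2, B2–B3, B3–B4
Every bag has size at most 3, so the width is 3 − 1 = 2 and tw(G) ≤ 2. The edges 4–3–6–2–4 form a cycle, so G is not a tree and its treewidth is at least 2. Combining the bounds, tw(G) = 2.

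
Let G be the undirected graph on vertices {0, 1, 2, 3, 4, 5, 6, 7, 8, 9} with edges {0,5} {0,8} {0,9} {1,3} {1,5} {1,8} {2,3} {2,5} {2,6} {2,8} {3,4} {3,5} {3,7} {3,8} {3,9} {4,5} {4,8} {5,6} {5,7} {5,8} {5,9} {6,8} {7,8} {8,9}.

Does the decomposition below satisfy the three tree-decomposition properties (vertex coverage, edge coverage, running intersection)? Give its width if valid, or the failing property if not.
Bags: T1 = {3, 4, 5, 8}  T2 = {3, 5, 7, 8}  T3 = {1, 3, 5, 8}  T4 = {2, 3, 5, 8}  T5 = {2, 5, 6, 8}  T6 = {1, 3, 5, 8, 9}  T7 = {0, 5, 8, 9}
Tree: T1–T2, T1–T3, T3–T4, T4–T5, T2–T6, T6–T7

A tree decomposition must satisfy three properties: every vertex lies in some bag; for every edge, both endpoints lie together in some bag; and for every vertex, the bags containing it form a connected subtree. Here bags containing vertex 1 are not connected in the tree, so the decomposition is invalid.

No — bags containing vertex 1 are not connected in the tree.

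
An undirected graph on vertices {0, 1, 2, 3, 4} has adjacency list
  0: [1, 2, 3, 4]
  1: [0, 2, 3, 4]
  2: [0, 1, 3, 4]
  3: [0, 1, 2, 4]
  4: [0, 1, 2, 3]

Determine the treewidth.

A width-4 tree decomposition is:
Bags: B1 = {0, 1, 2, 3, 4}
Tree: (single bag)
With just one bag of size 5, the width is 5 − 1 = 4, so tw(G) ≤ 4. Conversely, {0, 1, 2, 3, 4} is a clique of size 5, and the vertices of any clique must share a bag in every tree decomposition; so some bag has ≥ 5 vertices and tw(G) ≥ 4. Hence tw(G) = 4 exactly.

4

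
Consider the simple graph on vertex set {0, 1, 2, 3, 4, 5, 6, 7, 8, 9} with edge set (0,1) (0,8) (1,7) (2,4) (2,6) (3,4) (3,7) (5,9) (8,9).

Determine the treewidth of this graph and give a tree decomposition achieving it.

Treewidth 1.
One such decomposition:
Bags: B1 = {5, 9}  B2 = {8, 9}  B3 = {0, 8}  B4 = {0, 1}  B5 = {1, 7}  B6 = {3, 7}  B7 = {3, 4}  B8 = {2, 4}  B9 = {2, 6}
Tree: B1–B2, B2–B3, B3–B4, B4–B5, B5–B6, B6–B7, B7–B8, B8–B9

The largest bag has 2 vertices, giving width 1; this decomposition certifies tw(G) ≤ 1. Since G has at least one edge (e.g. 5–9), it is not an edgeless graph, so tw(G) ≥ 1. Combining the bounds, tw(G) = 1.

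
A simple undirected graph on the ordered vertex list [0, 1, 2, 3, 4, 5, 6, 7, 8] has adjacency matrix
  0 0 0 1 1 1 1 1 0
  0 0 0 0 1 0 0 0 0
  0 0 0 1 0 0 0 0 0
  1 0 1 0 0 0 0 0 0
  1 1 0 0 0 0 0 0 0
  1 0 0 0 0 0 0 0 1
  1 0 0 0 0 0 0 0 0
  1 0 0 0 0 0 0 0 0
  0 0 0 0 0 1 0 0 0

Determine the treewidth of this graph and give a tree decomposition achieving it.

The largest bag has 2 vertices, giving width 1; this decomposition certifies tw(G) ≤ 1. Since G has at least one edge (e.g. 0–5), it is not an edgeless graph, so tw(G) ≥ 1. Therefore the treewidth is 1.

Treewidth 1.
Bags: B1 = {0, 5}  B2 = {0, 6}  B3 = {0, 4}  B4 = {0, 3}  B5 = {5, 8}  B6 = {2, 3}  B7 = {1, 4}  B8 = {0, 7}
Tree: B1–B2, B1–B3, B3–B4, B1–B5, B4–B6, B3–B7, B4–B8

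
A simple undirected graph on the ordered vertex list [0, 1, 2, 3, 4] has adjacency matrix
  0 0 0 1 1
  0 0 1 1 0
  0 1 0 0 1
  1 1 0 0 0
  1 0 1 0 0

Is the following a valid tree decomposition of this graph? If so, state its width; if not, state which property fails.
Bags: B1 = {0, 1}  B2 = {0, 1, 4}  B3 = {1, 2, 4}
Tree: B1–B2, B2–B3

No — vertex 3 appears in no bag.

A tree decomposition must satisfy three properties: every vertex lies in some bag; for every edge, both endpoints lie together in some bag; and for every vertex, the bags containing it form a connected subtree. Here vertex 3 appears in no bag, so the decomposition is invalid.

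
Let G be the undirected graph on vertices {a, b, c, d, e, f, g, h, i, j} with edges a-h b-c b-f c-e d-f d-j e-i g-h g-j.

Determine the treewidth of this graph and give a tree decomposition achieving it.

The largest bag has 2 vertices, giving width 1; this decomposition certifies tw(G) ≤ 1. G has an edge, so its treewidth is at least 1. Hence tw(G) = 1 exactly.

Treewidth 1.
One optimal decomposition is:
Bags: B1 = {a, h}  B2 = {g, h}  B3 = {g, j}  B4 = {d, j}  B5 = {d, f}  B6 = {b, f}  B7 = {b, c}  B8 = {c, e}  B9 = {e, i}
Tree: B1–B2, B2–B3, B3–B4, B4–B5, B5–B6, B6–B7, B7–B8, B8–B9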